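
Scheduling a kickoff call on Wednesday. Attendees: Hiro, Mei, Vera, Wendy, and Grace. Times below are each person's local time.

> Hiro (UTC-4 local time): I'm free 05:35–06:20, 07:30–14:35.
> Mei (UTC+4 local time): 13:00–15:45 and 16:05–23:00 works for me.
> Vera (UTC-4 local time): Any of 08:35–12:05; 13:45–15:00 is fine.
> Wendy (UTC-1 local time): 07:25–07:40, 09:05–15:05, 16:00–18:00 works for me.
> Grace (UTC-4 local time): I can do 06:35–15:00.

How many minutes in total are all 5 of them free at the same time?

Hiro in UTC: 09:35-10:20, 11:30-18:35 (add 4h to convert from UTC-4).
Mei in UTC: 09:00-11:45, 12:05-19:00 (subtract 4h to convert from UTC+4).
Vera in UTC: 12:35-16:05, 17:45-19:00 (add 4h to convert from UTC-4).
Wendy in UTC: 08:25-08:40, 10:05-16:05, 17:00-19:00 (add 1h to convert from UTC-1).
Grace in UTC: 10:35-19:00 (add 4h to convert from UTC-4).
Hiro ∩ Mei: 09:35-10:20, 11:30-11:45, 12:05-18:35.
Hiro ∩ Mei ∩ Vera: 12:35-16:05, 17:45-18:35.
Hiro ∩ Mei ∩ Vera ∩ Wendy: 12:35-16:05, 17:45-18:35.
Hiro ∩ Mei ∩ Vera ∩ Wendy ∩ Grace: 12:35-16:05, 17:45-18:35.
Those are the intersection windows.
Summing the common windows: 210 + 50 = 260 minutes.

260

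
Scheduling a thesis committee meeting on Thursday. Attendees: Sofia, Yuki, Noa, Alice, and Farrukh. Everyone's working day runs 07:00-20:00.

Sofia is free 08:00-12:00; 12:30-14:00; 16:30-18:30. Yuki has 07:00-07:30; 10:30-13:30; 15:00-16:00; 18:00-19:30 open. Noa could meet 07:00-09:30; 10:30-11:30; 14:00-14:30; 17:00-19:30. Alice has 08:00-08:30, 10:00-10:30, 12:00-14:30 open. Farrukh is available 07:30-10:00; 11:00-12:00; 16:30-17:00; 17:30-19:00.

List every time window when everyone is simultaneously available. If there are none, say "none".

none

Sofia ∩ Yuki: 10:30-12:00, 12:30-13:30, 18:00-18:30.
Sofia ∩ Yuki ∩ Noa: 10:30-11:30, 18:00-18:30.
Sofia ∩ Yuki ∩ Noa ∩ Alice: ∅.
Sofia ∩ Yuki ∩ Noa ∩ Alice ∩ Farrukh: ∅.
There is no time when everyone is free.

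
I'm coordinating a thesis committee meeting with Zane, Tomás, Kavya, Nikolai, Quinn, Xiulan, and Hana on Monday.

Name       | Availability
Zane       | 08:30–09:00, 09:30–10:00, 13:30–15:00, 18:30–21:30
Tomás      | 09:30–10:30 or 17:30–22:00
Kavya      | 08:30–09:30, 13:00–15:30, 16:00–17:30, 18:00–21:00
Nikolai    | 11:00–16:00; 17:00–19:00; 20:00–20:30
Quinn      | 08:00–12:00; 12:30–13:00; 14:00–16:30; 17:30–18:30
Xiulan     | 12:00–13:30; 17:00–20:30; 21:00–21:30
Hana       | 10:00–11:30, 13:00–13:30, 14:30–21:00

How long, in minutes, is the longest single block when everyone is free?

0

Zane ∩ Tomás: 09:30-10:00, 18:30-21:30.
Zane ∩ Tomás ∩ Kavya: 18:30-21:00.
Zane ∩ Tomás ∩ Kavya ∩ Nikolai: 18:30-19:00, 20:00-20:30.
Zane ∩ Tomás ∩ Kavya ∩ Nikolai ∩ Quinn: ∅.
Zane ∩ Tomás ∩ Kavya ∩ Nikolai ∩ Quinn ∩ Xiulan: ∅.
Zane ∩ Tomás ∩ Kavya ∩ Nikolai ∩ Quinn ∩ Xiulan ∩ Hana: ∅.
There is no time when everyone is free.
No common window exists, so the longest block is 0 minutes.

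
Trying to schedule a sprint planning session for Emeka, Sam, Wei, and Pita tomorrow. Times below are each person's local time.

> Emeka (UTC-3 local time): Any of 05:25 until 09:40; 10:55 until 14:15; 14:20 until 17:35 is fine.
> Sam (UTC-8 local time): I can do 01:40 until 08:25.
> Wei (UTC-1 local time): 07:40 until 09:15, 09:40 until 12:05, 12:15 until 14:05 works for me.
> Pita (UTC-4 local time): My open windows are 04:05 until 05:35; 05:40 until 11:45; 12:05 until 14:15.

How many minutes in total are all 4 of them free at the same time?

225

Emeka in UTC: 08:25-12:40, 13:55-17:15, 17:20-20:35 (add 3h to convert from UTC-3).
Sam in UTC: 09:40-16:25 (add 8h to convert from UTC-8).
Wei in UTC: 08:40-10:15, 10:40-13:05, 13:15-15:05 (add 1h to convert from UTC-1).
Pita in UTC: 08:05-09:35, 09:40-15:45, 16:05-18:15 (add 4h to convert from UTC-4).
Emeka ∩ Sam: 09:40-12:40, 13:55-16:25.
Emeka ∩ Sam ∩ Wei: 09:40-10:15, 10:40-12:40, 13:55-15:05.
Emeka ∩ Sam ∩ Wei ∩ Pita: 09:40-10:15, 10:40-12:40, 13:55-15:05.
So the common availability across everyone is 09:40-10:15, 10:40-12:40, 13:55-15:05.
Summing the common windows: 35 + 120 + 70 = 225 minutes.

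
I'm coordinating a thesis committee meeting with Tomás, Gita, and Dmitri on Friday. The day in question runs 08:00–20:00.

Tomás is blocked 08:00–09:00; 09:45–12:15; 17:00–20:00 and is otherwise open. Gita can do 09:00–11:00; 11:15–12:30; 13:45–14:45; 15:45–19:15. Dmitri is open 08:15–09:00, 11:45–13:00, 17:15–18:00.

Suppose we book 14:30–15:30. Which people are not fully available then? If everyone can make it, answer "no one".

Tomás free: 09:00-09:45, 12:15-17:00 (invert busy blocks within the working day).
Gita free: 09:00-11:00, 11:15-12:30, 13:45-14:45, 15:45-19:15.
Dmitri free: 08:15-09:00, 11:45-13:00, 17:15-18:00.
Tomás: free for 14:30-15:30. Gita: not fully free for 14:30-15:30. Dmitri: not fully free for 14:30-15:30.

Dmitri, Gita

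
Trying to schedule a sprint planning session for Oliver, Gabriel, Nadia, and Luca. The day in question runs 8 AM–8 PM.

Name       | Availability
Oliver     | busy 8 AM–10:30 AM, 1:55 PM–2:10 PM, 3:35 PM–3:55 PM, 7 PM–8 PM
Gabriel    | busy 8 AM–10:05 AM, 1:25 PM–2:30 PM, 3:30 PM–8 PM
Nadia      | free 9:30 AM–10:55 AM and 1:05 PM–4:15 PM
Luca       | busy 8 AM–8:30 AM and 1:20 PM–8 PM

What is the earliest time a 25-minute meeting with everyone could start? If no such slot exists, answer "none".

Oliver free: 10:30-13:55, 14:10-15:35, 15:55-19:00 (invert busy blocks within the working day).
Gabriel free: 10:05-13:25, 14:30-15:30 (invert busy blocks within the working day).
Nadia free: 09:30-10:55, 13:05-16:15.
Luca free: 08:30-13:20 (invert busy blocks within the working day).
Oliver ∩ Gabriel: 10:30-13:25, 14:30-15:30.
Oliver ∩ Gabriel ∩ Nadia: 10:30-10:55, 13:05-13:25, 14:30-15:30.
Oliver ∩ Gabriel ∩ Nadia ∩ Luca: 10:30-10:55, 13:05-13:20.
The first common window of at least 25 minutes is 10:30-10:55, so the earliest start is 10:30.

10:30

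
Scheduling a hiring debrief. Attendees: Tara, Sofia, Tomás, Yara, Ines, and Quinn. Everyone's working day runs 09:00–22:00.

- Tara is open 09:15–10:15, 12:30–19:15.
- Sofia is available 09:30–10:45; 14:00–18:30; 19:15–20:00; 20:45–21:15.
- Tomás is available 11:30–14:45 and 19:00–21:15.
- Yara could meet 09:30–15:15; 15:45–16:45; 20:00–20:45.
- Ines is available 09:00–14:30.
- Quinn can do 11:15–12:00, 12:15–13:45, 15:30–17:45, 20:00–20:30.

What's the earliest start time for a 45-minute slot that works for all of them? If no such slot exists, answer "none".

none

Tara ∩ Sofia: 09:30-10:15, 14:00-18:30.
Tara ∩ Sofia ∩ Tomás: 14:00-14:45.
Tara ∩ Sofia ∩ Tomás ∩ Yara: 14:00-14:45.
Tara ∩ Sofia ∩ Tomás ∩ Yara ∩ Ines: 14:00-14:30.
Tara ∩ Sofia ∩ Tomás ∩ Yara ∩ Ines ∩ Quinn: ∅.
There is no time when everyone is free.
No common window is at least 45 minutes long.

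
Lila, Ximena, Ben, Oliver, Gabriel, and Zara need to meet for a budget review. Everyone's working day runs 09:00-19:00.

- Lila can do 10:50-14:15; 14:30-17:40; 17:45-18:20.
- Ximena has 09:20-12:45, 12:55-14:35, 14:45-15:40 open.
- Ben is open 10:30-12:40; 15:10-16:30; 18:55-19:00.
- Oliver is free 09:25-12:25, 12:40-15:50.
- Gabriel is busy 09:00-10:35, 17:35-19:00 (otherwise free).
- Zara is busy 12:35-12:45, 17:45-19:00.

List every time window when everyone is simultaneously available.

Lila free: 10:50-14:15, 14:30-17:40, 17:45-18:20.
Ximena free: 09:20-12:45, 12:55-14:35, 14:45-15:40.
Ben free: 10:30-12:40, 15:10-16:30, 18:55-19:00.
Oliver free: 09:25-12:25, 12:40-15:50.
Gabriel free: 10:35-17:35 (invert busy blocks within the working day).
Zara free: 09:00-12:35, 12:45-17:45 (invert busy blocks within the working day).
Lila ∩ Ximena: 10:50-12:45, 12:55-14:15, 14:30-14:35, 14:45-15:40.
Lila ∩ Ximena ∩ Ben: 10:50-12:40, 15:10-15:40.
Lila ∩ Ximena ∩ Ben ∩ Oliver: 10:50-12:25, 15:10-15:40.
Lila ∩ Ximena ∩ Ben ∩ Oliver ∩ Gabriel: 10:50-12:25, 15:10-15:40.
Lila ∩ Ximena ∩ Ben ∩ Oliver ∩ Gabriel ∩ Zara: 10:50-12:25, 15:10-15:40.

10:50-12:25, 15:10-15:40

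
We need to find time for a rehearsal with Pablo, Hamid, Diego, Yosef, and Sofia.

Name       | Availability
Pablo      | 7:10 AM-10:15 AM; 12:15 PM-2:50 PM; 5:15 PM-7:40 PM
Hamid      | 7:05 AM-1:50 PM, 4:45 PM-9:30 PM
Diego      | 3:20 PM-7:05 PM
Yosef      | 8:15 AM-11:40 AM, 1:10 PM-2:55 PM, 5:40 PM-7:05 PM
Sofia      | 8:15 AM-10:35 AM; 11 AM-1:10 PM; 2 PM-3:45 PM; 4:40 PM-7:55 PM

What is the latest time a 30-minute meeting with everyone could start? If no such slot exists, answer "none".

Pablo ∩ Hamid: 07:10-10:15, 12:15-13:50, 17:15-19:40.
Pablo ∩ Hamid ∩ Diego: 17:15-19:05.
Pablo ∩ Hamid ∩ Diego ∩ Yosef: 17:40-19:05.
Pablo ∩ Hamid ∩ Diego ∩ Yosef ∩ Sofia: 17:40-19:05.
Those are the intersection windows.
The last common window of at least 30 minutes is 17:40-19:05; a 30-minute meeting can start as late as 18:35 and still end by 19:05.

18:35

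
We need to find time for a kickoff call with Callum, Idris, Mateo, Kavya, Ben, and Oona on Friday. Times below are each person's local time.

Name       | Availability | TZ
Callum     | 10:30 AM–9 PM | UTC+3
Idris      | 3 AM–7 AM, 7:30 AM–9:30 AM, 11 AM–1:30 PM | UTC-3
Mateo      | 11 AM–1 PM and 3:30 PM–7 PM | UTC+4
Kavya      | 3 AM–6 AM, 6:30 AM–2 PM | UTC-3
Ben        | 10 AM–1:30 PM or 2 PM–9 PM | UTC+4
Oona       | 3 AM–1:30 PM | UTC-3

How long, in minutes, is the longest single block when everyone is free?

Callum in UTC: 07:30-18:00 (subtract 3h to convert from UTC+3).
Idris in UTC: 06:00-10:00, 10:30-12:30, 14:00-16:30 (add 3h to convert from UTC-3).
Mateo in UTC: 07:00-09:00, 11:30-15:00 (subtract 4h to convert from UTC+4).
Kavya in UTC: 06:00-09:00, 09:30-17:00 (add 3h to convert from UTC-3).
Ben in UTC: 06:00-09:30, 10:00-17:00 (subtract 4h to convert from UTC+4).
Oona in UTC: 06:00-16:30 (add 3h to convert from UTC-3).
Callum ∩ Idris: 07:30-10:00, 10:30-12:30, 14:00-16:30.
Callum ∩ Idris ∩ Mateo: 07:30-09:00, 11:30-12:30, 14:00-15:00.
Callum ∩ Idris ∩ Mateo ∩ Kavya: 07:30-09:00, 11:30-12:30, 14:00-15:00.
Callum ∩ Idris ∩ Mateo ∩ Kavya ∩ Ben: 07:30-09:00, 11:30-12:30, 14:00-15:00.
Callum ∩ Idris ∩ Mateo ∩ Kavya ∩ Ben ∩ Oona: 07:30-09:00, 11:30-12:30, 14:00-15:00.
The longest is 07:30-09:00 at 90 minutes.

90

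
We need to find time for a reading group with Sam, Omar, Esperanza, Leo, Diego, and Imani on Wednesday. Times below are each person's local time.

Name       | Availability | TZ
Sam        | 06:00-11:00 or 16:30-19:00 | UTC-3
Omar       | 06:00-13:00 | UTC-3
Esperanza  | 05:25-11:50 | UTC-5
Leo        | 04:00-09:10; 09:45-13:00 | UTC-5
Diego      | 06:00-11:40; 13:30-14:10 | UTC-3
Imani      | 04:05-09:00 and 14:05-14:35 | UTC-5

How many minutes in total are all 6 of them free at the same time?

215

Sam in UTC: 09:00-14:00, 19:30-22:00 (add 3h to convert from UTC-3).
Omar in UTC: 09:00-16:00 (add 3h to convert from UTC-3).
Esperanza in UTC: 10:25-16:50 (add 5h to convert from UTC-5).
Leo in UTC: 09:00-14:10, 14:45-18:00 (add 5h to convert from UTC-5).
Diego in UTC: 09:00-14:40, 16:30-17:10 (add 3h to convert from UTC-3).
Imani in UTC: 09:05-14:00, 19:05-19:35 (add 5h to convert from UTC-5).
Sam ∩ Omar: 09:00-14:00.
Sam ∩ Omar ∩ Esperanza: 10:25-14:00.
Sam ∩ Omar ∩ Esperanza ∩ Leo: 10:25-14:00.
Sam ∩ Omar ∩ Esperanza ∩ Leo ∩ Diego: 10:25-14:00.
Sam ∩ Omar ∩ Esperanza ∩ Leo ∩ Diego ∩ Imani: 10:25-14:00.
That's a single block of 215 minutes.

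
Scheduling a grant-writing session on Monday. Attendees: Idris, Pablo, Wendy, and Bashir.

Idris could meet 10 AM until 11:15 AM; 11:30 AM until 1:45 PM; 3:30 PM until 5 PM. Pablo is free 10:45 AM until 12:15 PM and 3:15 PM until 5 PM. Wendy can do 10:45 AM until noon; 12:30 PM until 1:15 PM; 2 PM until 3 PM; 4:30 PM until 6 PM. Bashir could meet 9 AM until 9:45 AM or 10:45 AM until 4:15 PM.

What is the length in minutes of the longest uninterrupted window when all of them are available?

Idris ∩ Pablo: 10:45-11:15, 11:30-12:15, 15:30-17:00.
Idris ∩ Pablo ∩ Wendy: 10:45-11:15, 11:30-12:00, 16:30-17:00.
Idris ∩ Pablo ∩ Wendy ∩ Bashir: 10:45-11:15, 11:30-12:00.
So the common availability across everyone is 10:45-11:15, 11:30-12:00.
The longest is 10:45-11:15 at 30 minutes.

30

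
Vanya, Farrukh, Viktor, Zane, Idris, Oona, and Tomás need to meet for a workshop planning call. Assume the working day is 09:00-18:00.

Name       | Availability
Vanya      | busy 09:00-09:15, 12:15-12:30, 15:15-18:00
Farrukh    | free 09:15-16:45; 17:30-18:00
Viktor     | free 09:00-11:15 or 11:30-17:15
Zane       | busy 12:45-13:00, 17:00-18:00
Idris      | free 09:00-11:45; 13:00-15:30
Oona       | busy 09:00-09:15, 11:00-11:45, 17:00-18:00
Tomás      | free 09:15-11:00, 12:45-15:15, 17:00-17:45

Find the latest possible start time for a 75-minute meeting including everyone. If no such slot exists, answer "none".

14:00

Vanya free: 09:15-12:15, 12:30-15:15 (invert busy blocks within the working day).
Farrukh free: 09:15-16:45, 17:30-18:00.
Viktor free: 09:00-11:15, 11:30-17:15.
Zane free: 09:00-12:45, 13:00-17:00 (invert busy blocks within the working day).
Idris free: 09:00-11:45, 13:00-15:30.
Oona free: 09:15-11:00, 11:45-17:00 (invert busy blocks within the working day).
Tomás free: 09:15-11:00, 12:45-15:15, 17:00-17:45.
Vanya ∩ Farrukh: 09:15-12:15, 12:30-15:15.
Vanya ∩ Farrukh ∩ Viktor: 09:15-11:15, 11:30-12:15, 12:30-15:15.
Vanya ∩ Farrukh ∩ Viktor ∩ Zane: 09:15-11:15, 11:30-12:15, 12:30-12:45, 13:00-15:15.
Vanya ∩ Farrukh ∩ Viktor ∩ Zane ∩ Idris: 09:15-11:15, 11:30-11:45, 13:00-15:15.
Vanya ∩ Farrukh ∩ Viktor ∩ Zane ∩ Idris ∩ Oona: 09:15-11:00, 13:00-15:15.
Vanya ∩ Farrukh ∩ Viktor ∩ Zane ∩ Idris ∩ Oona ∩ Tomás: 09:15-11:00, 13:00-15:15.
The last common window of at least 75 minutes is 13:00-15:15; a 75-minute meeting can start as late as 14:00 and still end by 15:15.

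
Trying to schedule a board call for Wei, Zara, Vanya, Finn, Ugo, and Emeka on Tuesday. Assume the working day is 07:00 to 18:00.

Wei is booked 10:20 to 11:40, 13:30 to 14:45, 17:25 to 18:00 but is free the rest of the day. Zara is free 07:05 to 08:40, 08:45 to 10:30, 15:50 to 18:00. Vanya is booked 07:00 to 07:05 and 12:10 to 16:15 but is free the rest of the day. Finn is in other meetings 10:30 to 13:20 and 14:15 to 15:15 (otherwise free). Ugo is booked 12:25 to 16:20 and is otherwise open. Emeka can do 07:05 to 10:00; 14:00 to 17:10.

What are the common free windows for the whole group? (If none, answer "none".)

07:05-08:40, 08:45-10:00, 16:20-17:10

Wei free: 07:00-10:20, 11:40-13:30, 14:45-17:25 (invert busy blocks within the working day).
Zara free: 07:05-08:40, 08:45-10:30, 15:50-18:00.
Vanya free: 07:05-12:10, 16:15-18:00 (invert busy blocks within the working day).
Finn free: 07:00-10:30, 13:20-14:15, 15:15-18:00 (invert busy blocks within the working day).
Ugo free: 07:00-12:25, 16:20-18:00 (invert busy blocks within the working day).
Emeka free: 07:05-10:00, 14:00-17:10.
Wei ∩ Zara: 07:05-08:40, 08:45-10:20, 15:50-17:25.
Wei ∩ Zara ∩ Vanya: 07:05-08:40, 08:45-10:20, 16:15-17:25.
Wei ∩ Zara ∩ Vanya ∩ Finn: 07:05-08:40, 08:45-10:20, 16:15-17:25.
Wei ∩ Zara ∩ Vanya ∩ Finn ∩ Ugo: 07:05-08:40, 08:45-10:20, 16:20-17:25.
Wei ∩ Zara ∩ Vanya ∩ Finn ∩ Ugo ∩ Emeka: 07:05-08:40, 08:45-10:00, 16:20-17:10.
So the common availability across everyone is 07:05-08:40, 08:45-10:00, 16:20-17:10.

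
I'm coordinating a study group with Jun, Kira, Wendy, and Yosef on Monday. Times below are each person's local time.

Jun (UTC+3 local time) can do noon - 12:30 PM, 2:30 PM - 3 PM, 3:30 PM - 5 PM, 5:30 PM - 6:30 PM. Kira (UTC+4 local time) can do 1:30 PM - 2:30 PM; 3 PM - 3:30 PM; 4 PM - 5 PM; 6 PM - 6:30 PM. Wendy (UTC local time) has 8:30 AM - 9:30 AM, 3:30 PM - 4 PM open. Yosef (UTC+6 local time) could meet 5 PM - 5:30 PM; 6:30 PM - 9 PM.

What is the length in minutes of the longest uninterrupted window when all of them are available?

0

Jun in UTC: 09:00-09:30, 11:30-12:00, 12:30-14:00, 14:30-15:30 (subtract 3h to convert from UTC+3).
Kira in UTC: 09:30-10:30, 11:00-11:30, 12:00-13:00, 14:00-14:30 (subtract 4h to convert from UTC+4).
Wendy in UTC: 08:30-09:30, 15:30-16:00.
Yosef in UTC: 11:00-11:30, 12:30-15:00 (subtract 6h to convert from UTC+6).
Jun ∩ Kira: 12:30-13:00.
Jun ∩ Kira ∩ Wendy: ∅.
Jun ∩ Kira ∩ Wendy ∩ Yosef: ∅.
There is no time when everyone is free.
No common window exists, so the longest block is 0 minutes.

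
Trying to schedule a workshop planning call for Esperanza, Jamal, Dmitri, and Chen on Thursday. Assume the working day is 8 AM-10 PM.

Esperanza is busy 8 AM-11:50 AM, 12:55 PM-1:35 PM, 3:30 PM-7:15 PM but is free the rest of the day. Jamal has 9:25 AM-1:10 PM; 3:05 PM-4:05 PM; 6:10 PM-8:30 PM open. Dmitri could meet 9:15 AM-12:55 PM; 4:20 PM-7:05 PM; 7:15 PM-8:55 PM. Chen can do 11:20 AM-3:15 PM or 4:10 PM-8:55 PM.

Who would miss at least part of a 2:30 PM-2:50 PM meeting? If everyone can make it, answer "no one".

Esperanza free: 11:50-12:55, 13:35-15:30, 19:15-22:00 (invert busy blocks within the working day).
Jamal free: 09:25-13:10, 15:05-16:05, 18:10-20:30.
Dmitri free: 09:15-12:55, 16:20-19:05, 19:15-20:55.
Chen free: 11:20-15:15, 16:10-20:55.
Esperanza: free for 14:30-14:50. Jamal: not fully free for 14:30-14:50. Dmitri: not fully free for 14:30-14:50. Chen: free for 14:30-14:50.

Dmitri, Jamal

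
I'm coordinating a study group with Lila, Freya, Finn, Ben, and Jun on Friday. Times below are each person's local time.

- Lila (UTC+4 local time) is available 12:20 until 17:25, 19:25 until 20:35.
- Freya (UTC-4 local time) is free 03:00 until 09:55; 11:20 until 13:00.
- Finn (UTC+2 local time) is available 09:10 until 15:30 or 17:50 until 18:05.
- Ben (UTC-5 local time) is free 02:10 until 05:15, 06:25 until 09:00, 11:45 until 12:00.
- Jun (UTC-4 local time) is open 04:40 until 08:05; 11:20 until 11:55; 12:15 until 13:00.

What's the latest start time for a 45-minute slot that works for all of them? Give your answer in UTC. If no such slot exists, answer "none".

09:30

Lila in UTC: 08:20-13:25, 15:25-16:35 (subtract 4h to convert from UTC+4).
Freya in UTC: 07:00-13:55, 15:20-17:00 (add 4h to convert from UTC-4).
Finn in UTC: 07:10-13:30, 15:50-16:05 (subtract 2h to convert from UTC+2).
Ben in UTC: 07:10-10:15, 11:25-14:00, 16:45-17:00 (add 5h to convert from UTC-5).
Jun in UTC: 08:40-12:05, 15:20-15:55, 16:15-17:00 (add 4h to convert from UTC-4).
Lila ∩ Freya: 08:20-13:25, 15:25-16:35.
Lila ∩ Freya ∩ Finn: 08:20-13:25, 15:50-16:05.
Lila ∩ Freya ∩ Finn ∩ Ben: 08:20-10:15, 11:25-13:25.
Lila ∩ Freya ∩ Finn ∩ Ben ∩ Jun: 08:40-10:15, 11:25-12:05.
The last common window of at least 45 minutes is 08:40-10:15; a 45-minute meeting can start as late as 09:30 and still end by 10:15.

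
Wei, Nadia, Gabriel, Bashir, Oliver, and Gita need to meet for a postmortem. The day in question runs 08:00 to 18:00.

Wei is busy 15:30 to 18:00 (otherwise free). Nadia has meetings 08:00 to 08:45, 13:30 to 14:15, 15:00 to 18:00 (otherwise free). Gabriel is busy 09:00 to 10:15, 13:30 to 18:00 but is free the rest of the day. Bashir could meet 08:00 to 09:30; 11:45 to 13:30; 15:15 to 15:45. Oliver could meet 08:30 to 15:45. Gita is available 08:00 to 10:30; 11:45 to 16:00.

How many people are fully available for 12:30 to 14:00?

3

Wei free: 08:00-15:30 (invert busy blocks within the working day).
Nadia free: 08:45-13:30, 14:15-15:00 (invert busy blocks within the working day).
Gabriel free: 08:00-09:00, 10:15-13:30 (invert busy blocks within the working day).
Bashir free: 08:00-09:30, 11:45-13:30, 15:15-15:45.
Oliver free: 08:30-15:45.
Gita free: 08:00-10:30, 11:45-16:00.
Wei, Oliver, and Gita can make the full 12:30-14:00 slot — that's 3.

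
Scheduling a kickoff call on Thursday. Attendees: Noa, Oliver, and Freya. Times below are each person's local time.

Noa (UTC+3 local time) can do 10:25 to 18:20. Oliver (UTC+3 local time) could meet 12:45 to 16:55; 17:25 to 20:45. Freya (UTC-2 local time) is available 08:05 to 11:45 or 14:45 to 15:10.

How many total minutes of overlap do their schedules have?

220

Noa in UTC: 07:25-15:20 (subtract 3h to convert from UTC+3).
Oliver in UTC: 09:45-13:55, 14:25-17:45 (subtract 3h to convert from UTC+3).
Freya in UTC: 10:05-13:45, 16:45-17:10 (add 2h to convert from UTC-2).
Noa ∩ Oliver: 09:45-13:55, 14:25-15:20.
Noa ∩ Oliver ∩ Freya: 10:05-13:45.
So the common availability across everyone is 10:05-13:45.
That's a single block of 220 minutes.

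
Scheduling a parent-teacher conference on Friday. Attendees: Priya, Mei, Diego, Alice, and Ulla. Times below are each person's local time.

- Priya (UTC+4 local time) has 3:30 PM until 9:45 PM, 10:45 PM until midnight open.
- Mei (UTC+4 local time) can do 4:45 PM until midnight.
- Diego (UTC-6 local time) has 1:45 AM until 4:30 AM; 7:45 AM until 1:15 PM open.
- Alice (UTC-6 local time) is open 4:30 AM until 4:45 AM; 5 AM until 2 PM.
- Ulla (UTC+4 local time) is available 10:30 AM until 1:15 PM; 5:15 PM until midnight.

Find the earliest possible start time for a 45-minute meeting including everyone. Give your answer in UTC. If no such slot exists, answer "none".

Priya in UTC: 11:30-17:45, 18:45-20:00 (subtract 4h to convert from UTC+4).
Mei in UTC: 12:45-20:00 (subtract 4h to convert from UTC+4).
Diego in UTC: 07:45-10:30, 13:45-19:15 (add 6h to convert from UTC-6).
Alice in UTC: 10:30-10:45, 11:00-20:00 (add 6h to convert from UTC-6).
Ulla in UTC: 06:30-09:15, 13:15-20:00 (subtract 4h to convert from UTC+4).
Priya ∩ Mei: 12:45-17:45, 18:45-20:00.
Priya ∩ Mei ∩ Diego: 13:45-17:45, 18:45-19:15.
Priya ∩ Mei ∩ Diego ∩ Alice: 13:45-17:45, 18:45-19:15.
Priya ∩ Mei ∩ Diego ∩ Alice ∩ Ulla: 13:45-17:45, 18:45-19:15.
Those are the intersection windows.
The first common window of at least 45 minutes is 13:45-17:45, so the earliest start is 13:45.

13:45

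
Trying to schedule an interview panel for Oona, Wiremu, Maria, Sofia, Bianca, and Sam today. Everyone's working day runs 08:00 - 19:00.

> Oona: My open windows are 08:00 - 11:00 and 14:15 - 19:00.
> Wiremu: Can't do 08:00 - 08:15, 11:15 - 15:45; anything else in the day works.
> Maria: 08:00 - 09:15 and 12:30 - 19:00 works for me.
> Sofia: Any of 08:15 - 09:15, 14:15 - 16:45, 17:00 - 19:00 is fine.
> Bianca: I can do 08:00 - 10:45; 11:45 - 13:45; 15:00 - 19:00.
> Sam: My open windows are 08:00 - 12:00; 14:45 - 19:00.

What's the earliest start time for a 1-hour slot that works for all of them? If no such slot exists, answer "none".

Oona free: 08:00-11:00, 14:15-19:00.
Wiremu free: 08:15-11:15, 15:45-19:00 (invert busy blocks within the working day).
Maria free: 08:00-09:15, 12:30-19:00.
Sofia free: 08:15-09:15, 14:15-16:45, 17:00-19:00.
Bianca free: 08:00-10:45, 11:45-13:45, 15:00-19:00.
Sam free: 08:00-12:00, 14:45-19:00.
Oona ∩ Wiremu: 08:15-11:00, 15:45-19:00.
Oona ∩ Wiremu ∩ Maria: 08:15-09:15, 15:45-19:00.
Oona ∩ Wiremu ∩ Maria ∩ Sofia: 08:15-09:15, 15:45-16:45, 17:00-19:00.
Oona ∩ Wiremu ∩ Maria ∩ Sofia ∩ Bianca: 08:15-09:15, 15:45-16:45, 17:00-19:00.
Oona ∩ Wiremu ∩ Maria ∩ Sofia ∩ Bianca ∩ Sam: 08:15-09:15, 15:45-16:45, 17:00-19:00.
Those are the intersection windows.
The first common window of at least 60 minutes is 08:15-09:15, so the earliest start is 08:15.

08:15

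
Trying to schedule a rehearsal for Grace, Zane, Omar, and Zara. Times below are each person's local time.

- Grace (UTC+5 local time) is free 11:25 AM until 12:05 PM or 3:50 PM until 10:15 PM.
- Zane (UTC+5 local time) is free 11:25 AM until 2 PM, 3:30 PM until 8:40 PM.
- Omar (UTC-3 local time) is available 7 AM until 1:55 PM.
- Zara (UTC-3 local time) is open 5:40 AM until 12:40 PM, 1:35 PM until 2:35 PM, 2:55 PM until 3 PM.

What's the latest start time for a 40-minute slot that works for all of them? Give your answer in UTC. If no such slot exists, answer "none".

15:00

Grace in UTC: 06:25-07:05, 10:50-17:15 (subtract 5h to convert from UTC+5).
Zane in UTC: 06:25-09:00, 10:30-15:40 (subtract 5h to convert from UTC+5).
Omar in UTC: 10:00-16:55 (add 3h to convert from UTC-3).
Zara in UTC: 08:40-15:40, 16:35-17:35, 17:55-18:00 (add 3h to convert from UTC-3).
Grace ∩ Zane: 06:25-07:05, 10:50-15:40.
Grace ∩ Zane ∩ Omar: 10:50-15:40.
Grace ∩ Zane ∩ Omar ∩ Zara: 10:50-15:40.
The last common window of at least 40 minutes is 10:50-15:40; a 40-minute meeting can start as late as 15:00 and still end by 15:40.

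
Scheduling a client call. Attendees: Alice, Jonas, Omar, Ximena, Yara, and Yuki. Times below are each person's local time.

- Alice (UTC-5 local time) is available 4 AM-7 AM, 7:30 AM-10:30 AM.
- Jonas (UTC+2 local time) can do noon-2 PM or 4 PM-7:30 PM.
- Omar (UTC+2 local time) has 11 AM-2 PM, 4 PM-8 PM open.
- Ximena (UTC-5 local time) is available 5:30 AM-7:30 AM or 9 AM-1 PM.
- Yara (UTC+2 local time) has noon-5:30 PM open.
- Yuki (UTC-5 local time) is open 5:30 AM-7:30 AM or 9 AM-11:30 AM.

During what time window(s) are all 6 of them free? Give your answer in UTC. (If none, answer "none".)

Alice in UTC: 09:00-12:00, 12:30-15:30 (add 5h to convert from UTC-5).
Jonas in UTC: 10:00-12:00, 14:00-17:30 (subtract 2h to convert from UTC+2).
Omar in UTC: 09:00-12:00, 14:00-18:00 (subtract 2h to convert from UTC+2).
Ximena in UTC: 10:30-12:30, 14:00-18:00 (add 5h to convert from UTC-5).
Yara in UTC: 10:00-15:30 (subtract 2h to convert from UTC+2).
Yuki in UTC: 10:30-12:30, 14:00-16:30 (add 5h to convert from UTC-5).
Alice ∩ Jonas: 10:00-12:00, 14:00-15:30.
Alice ∩ Jonas ∩ Omar: 10:00-12:00, 14:00-15:30.
Alice ∩ Jonas ∩ Omar ∩ Ximena: 10:30-12:00, 14:00-15:30.
Alice ∩ Jonas ∩ Omar ∩ Ximena ∩ Yara: 10:30-12:00, 14:00-15:30.
Alice ∩ Jonas ∩ Omar ∩ Ximena ∩ Yara ∩ Yuki: 10:30-12:00, 14:00-15:30.

10:30-12:00, 14:00-15:30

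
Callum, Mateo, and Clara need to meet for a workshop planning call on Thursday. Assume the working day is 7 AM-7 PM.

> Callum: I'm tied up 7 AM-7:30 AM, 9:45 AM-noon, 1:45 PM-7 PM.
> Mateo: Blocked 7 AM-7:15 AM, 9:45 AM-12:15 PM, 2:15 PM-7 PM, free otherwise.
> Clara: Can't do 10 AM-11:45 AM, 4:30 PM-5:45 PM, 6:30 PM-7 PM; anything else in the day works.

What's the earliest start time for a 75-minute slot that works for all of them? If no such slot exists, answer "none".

07:30

Callum free: 07:30-09:45, 12:00-13:45 (invert busy blocks within the working day).
Mateo free: 07:15-09:45, 12:15-14:15 (invert busy blocks within the working day).
Clara free: 07:00-10:00, 11:45-16:30, 17:45-18:30 (invert busy blocks within the working day).
Callum ∩ Mateo: 07:30-09:45, 12:15-13:45.
Callum ∩ Mateo ∩ Clara: 07:30-09:45, 12:15-13:45.
The first common window of at least 75 minutes is 07:30-09:45, so the earliest start is 07:30.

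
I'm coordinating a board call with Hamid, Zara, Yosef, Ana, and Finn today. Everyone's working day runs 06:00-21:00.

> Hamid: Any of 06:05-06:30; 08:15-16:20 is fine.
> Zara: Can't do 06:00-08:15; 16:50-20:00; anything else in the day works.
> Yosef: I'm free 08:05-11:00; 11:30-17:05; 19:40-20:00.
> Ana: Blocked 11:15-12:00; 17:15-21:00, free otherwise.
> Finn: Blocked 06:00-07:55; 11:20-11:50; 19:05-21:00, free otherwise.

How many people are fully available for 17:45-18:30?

1

Hamid free: 06:05-06:30, 08:15-16:20.
Zara free: 08:15-16:50, 20:00-21:00 (invert busy blocks within the working day).
Yosef free: 08:05-11:00, 11:30-17:05, 19:40-20:00.
Ana free: 06:00-11:15, 12:00-17:15 (invert busy blocks within the working day).
Finn free: 07:55-11:20, 11:50-19:05 (invert busy blocks within the working day).
Finn can make the full 17:45-18:30 slot — that's 1.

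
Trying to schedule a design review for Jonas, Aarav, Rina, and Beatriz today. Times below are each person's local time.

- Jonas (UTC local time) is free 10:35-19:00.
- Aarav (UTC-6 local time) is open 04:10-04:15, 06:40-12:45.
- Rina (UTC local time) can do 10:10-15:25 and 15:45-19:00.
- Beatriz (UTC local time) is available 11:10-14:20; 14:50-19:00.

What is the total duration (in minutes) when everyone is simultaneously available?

315

Jonas in UTC: 10:35-19:00.
Aarav in UTC: 10:10-10:15, 12:40-18:45 (add 6h to convert from UTC-6).
Rina in UTC: 10:10-15:25, 15:45-19:00.
Beatriz in UTC: 11:10-14:20, 14:50-19:00.
Jonas ∩ Aarav: 12:40-18:45.
Jonas ∩ Aarav ∩ Rina: 12:40-15:25, 15:45-18:45.
Jonas ∩ Aarav ∩ Rina ∩ Beatriz: 12:40-14:20, 14:50-15:25, 15:45-18:45.
Summing the common windows: 100 + 35 + 180 = 315 minutes.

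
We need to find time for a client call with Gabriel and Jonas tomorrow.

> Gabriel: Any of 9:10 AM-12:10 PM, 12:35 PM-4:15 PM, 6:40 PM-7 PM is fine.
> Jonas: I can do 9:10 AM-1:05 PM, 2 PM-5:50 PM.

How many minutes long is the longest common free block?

Gabriel ∩ Jonas: 09:10-12:10, 12:35-13:05, 14:00-16:15.
The longest is 09:10-12:10 at 180 minutes.

180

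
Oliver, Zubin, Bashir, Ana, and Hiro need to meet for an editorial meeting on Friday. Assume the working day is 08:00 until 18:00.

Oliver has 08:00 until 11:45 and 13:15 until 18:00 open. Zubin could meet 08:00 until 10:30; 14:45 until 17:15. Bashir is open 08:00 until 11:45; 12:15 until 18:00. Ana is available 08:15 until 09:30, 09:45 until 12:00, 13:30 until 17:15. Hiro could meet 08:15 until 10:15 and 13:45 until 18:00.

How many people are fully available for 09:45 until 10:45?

Oliver, Bashir, and Ana can make the full 09:45-10:45 slot — that's 3.

3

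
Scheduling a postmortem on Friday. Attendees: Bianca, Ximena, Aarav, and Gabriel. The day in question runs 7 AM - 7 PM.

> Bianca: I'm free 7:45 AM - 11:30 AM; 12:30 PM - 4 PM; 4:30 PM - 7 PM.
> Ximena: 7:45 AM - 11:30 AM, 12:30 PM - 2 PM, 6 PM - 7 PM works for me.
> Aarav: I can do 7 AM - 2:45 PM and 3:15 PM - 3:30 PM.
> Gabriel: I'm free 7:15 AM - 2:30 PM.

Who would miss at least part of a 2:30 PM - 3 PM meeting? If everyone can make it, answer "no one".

Bianca: free for 14:30-15:00. Ximena: not fully free for 14:30-15:00. Aarav: not fully free for 14:30-15:00. Gabriel: not fully free for 14:30-15:00.

Aarav, Gabriel, Ximena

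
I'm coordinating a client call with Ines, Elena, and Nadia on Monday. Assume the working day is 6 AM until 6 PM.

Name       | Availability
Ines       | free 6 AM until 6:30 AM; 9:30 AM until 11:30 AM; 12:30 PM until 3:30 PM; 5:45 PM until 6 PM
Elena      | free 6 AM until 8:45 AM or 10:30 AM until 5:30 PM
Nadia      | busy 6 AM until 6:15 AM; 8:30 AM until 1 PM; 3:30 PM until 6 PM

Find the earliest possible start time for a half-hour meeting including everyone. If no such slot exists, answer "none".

Ines free: 06:00-06:30, 09:30-11:30, 12:30-15:30, 17:45-18:00.
Elena free: 06:00-08:45, 10:30-17:30.
Nadia free: 06:15-08:30, 13:00-15:30 (invert busy blocks within the working day).
Ines ∩ Elena: 06:00-06:30, 10:30-11:30, 12:30-15:30.
Ines ∩ Elena ∩ Nadia: 06:15-06:30, 13:00-15:30.
The first common window of at least 30 minutes is 13:00-15:30, so the earliest start is 13:00.

13:00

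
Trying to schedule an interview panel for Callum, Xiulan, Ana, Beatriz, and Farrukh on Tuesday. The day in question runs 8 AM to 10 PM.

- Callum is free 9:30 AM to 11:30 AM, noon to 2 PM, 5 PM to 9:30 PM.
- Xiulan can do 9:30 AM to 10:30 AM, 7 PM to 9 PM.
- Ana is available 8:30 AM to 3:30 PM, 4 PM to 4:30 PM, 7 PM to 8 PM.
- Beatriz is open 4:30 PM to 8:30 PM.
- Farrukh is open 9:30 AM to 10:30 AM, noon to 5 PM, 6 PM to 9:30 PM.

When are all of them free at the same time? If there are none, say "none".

19:00-20:00

Callum ∩ Xiulan: 09:30-10:30, 19:00-21:00.
Callum ∩ Xiulan ∩ Ana: 09:30-10:30, 19:00-20:00.
Callum ∩ Xiulan ∩ Ana ∩ Beatriz: 19:00-20:00.
Callum ∩ Xiulan ∩ Ana ∩ Beatriz ∩ Farrukh: 19:00-20:00.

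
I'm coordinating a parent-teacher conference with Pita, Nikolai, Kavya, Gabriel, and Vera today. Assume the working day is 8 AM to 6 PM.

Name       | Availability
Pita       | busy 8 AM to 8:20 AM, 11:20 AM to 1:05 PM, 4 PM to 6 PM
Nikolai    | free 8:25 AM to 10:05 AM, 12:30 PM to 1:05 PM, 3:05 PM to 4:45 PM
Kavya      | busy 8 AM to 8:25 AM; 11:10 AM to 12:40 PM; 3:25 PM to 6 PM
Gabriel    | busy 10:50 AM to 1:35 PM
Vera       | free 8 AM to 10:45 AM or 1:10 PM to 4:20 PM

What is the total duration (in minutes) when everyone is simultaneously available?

Pita free: 08:20-11:20, 13:05-16:00 (invert busy blocks within the working day).
Nikolai free: 08:25-10:05, 12:30-13:05, 15:05-16:45.
Kavya free: 08:25-11:10, 12:40-15:25 (invert busy blocks within the working day).
Gabriel free: 08:00-10:50, 13:35-18:00 (invert busy blocks within the working day).
Vera free: 08:00-10:45, 13:10-16:20.
Pita ∩ Nikolai: 08:25-10:05, 15:05-16:00.
Pita ∩ Nikolai ∩ Kavya: 08:25-10:05, 15:05-15:25.
Pita ∩ Nikolai ∩ Kavya ∩ Gabriel: 08:25-10:05, 15:05-15:25.
Pita ∩ Nikolai ∩ Kavya ∩ Gabriel ∩ Vera: 08:25-10:05, 15:05-15:25.
Summing the common windows: 100 + 20 = 120 minutes.

120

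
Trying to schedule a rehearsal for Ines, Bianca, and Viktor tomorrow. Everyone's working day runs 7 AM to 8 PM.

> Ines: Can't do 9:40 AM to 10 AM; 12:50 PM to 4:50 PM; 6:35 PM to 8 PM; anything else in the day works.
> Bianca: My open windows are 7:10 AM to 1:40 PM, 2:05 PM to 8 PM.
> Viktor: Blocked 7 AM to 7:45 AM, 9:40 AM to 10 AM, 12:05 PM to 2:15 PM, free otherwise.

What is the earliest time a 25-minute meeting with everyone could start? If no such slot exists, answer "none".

Ines free: 07:00-09:40, 10:00-12:50, 16:50-18:35 (invert busy blocks within the working day).
Bianca free: 07:10-13:40, 14:05-20:00.
Viktor free: 07:45-09:40, 10:00-12:05, 14:15-20:00 (invert busy blocks within the working day).
Ines ∩ Bianca: 07:10-09:40, 10:00-12:50, 16:50-18:35.
Ines ∩ Bianca ∩ Viktor: 07:45-09:40, 10:00-12:05, 16:50-18:35.
So the common availability across everyone is 07:45-09:40, 10:00-12:05, 16:50-18:35.
The first common window of at least 25 minutes is 07:45-09:40, so the earliest start is 07:45.

07:45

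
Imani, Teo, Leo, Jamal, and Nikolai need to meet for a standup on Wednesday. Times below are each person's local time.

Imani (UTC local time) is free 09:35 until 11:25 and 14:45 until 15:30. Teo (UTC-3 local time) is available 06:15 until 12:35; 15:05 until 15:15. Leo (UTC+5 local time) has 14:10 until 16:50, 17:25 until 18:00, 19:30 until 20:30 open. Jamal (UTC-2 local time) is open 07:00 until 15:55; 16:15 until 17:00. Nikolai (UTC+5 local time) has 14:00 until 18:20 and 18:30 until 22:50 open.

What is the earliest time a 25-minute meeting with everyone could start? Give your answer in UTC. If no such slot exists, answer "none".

09:35

Imani in UTC: 09:35-11:25, 14:45-15:30.
Teo in UTC: 09:15-15:35, 18:05-18:15 (add 3h to convert from UTC-3).
Leo in UTC: 09:10-11:50, 12:25-13:00, 14:30-15:30 (subtract 5h to convert from UTC+5).
Jamal in UTC: 09:00-17:55, 18:15-19:00 (add 2h to convert from UTC-2).
Nikolai in UTC: 09:00-13:20, 13:30-17:50 (subtract 5h to convert from UTC+5).
Imani ∩ Teo: 09:35-11:25, 14:45-15:30.
Imani ∩ Teo ∩ Leo: 09:35-11:25, 14:45-15:30.
Imani ∩ Teo ∩ Leo ∩ Jamal: 09:35-11:25, 14:45-15:30.
Imani ∩ Teo ∩ Leo ∩ Jamal ∩ Nikolai: 09:35-11:25, 14:45-15:30.
The first common window of at least 25 minutes is 09:35-11:25, so the earliest start is 09:35.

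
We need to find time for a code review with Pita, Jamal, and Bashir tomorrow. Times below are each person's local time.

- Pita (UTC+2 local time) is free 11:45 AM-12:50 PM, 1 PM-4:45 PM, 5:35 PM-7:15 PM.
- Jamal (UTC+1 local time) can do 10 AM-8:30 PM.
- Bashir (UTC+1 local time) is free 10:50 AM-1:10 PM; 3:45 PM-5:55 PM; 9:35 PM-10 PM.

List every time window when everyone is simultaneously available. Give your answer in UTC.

09:50-10:50, 11:00-12:10, 15:35-16:55

Pita in UTC: 09:45-10:50, 11:00-14:45, 15:35-17:15 (subtract 2h to convert from UTC+2).
Jamal in UTC: 09:00-19:30 (subtract 1h to convert from UTC+1).
Bashir in UTC: 09:50-12:10, 14:45-16:55, 20:35-21:00 (subtract 1h to convert from UTC+1).
Pita ∩ Jamal: 09:45-10:50, 11:00-14:45, 15:35-17:15.
Pita ∩ Jamal ∩ Bashir: 09:50-10:50, 11:00-12:10, 15:35-16:55.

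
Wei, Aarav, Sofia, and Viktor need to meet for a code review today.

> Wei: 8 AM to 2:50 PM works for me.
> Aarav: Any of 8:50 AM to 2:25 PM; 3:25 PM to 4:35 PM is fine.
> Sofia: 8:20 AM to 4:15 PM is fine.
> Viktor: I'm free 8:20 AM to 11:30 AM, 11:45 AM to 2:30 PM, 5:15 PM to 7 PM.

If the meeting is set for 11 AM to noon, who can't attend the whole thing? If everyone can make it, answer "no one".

Wei: free for 11:00-12:00. Aarav: free for 11:00-12:00. Sofia: free for 11:00-12:00. Viktor: not fully free for 11:00-12:00.

Viktor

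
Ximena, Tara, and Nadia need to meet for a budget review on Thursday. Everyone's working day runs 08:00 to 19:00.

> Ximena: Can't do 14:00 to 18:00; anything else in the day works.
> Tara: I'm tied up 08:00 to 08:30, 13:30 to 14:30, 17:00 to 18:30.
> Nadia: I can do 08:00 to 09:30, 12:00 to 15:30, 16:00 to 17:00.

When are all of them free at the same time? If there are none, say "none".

08:30-09:30, 12:00-13:30

Ximena free: 08:00-14:00, 18:00-19:00 (invert busy blocks within the working day).
Tara free: 08:30-13:30, 14:30-17:00, 18:30-19:00 (invert busy blocks within the working day).
Nadia free: 08:00-09:30, 12:00-15:30, 16:00-17:00.
Ximena ∩ Tara: 08:30-13:30, 18:30-19:00.
Ximena ∩ Tara ∩ Nadia: 08:30-09:30, 12:00-13:30.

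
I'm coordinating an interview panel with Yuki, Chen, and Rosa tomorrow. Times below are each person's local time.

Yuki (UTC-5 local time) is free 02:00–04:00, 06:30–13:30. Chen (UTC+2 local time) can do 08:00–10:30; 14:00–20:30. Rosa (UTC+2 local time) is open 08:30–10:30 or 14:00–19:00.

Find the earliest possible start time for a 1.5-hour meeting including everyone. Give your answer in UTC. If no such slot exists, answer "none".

07:00

Yuki in UTC: 07:00-09:00, 11:30-18:30 (add 5h to convert from UTC-5).
Chen in UTC: 06:00-08:30, 12:00-18:30 (subtract 2h to convert from UTC+2).
Rosa in UTC: 06:30-08:30, 12:00-17:00 (subtract 2h to convert from UTC+2).
Yuki ∩ Chen: 07:00-08:30, 12:00-18:30.
Yuki ∩ Chen ∩ Rosa: 07:00-08:30, 12:00-17:00.
The first common window of at least 90 minutes is 07:00-08:30, so the earliest start is 07:00.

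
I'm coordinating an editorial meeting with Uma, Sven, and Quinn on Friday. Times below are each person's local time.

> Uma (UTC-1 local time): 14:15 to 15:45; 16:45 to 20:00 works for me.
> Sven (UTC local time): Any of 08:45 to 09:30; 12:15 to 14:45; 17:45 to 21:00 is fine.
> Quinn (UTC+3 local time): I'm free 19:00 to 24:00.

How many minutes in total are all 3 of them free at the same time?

Uma in UTC: 15:15-16:45, 17:45-21:00 (add 1h to convert from UTC-1).
Sven in UTC: 08:45-09:30, 12:15-14:45, 17:45-21:00.
Quinn in UTC: 16:00-21:00 (subtract 3h to convert from UTC+3).
Uma ∩ Sven: 17:45-21:00.
Uma ∩ Sven ∩ Quinn: 17:45-21:00.
So the common availability across everyone is 17:45-21:00.
That's a single block of 195 minutes.

195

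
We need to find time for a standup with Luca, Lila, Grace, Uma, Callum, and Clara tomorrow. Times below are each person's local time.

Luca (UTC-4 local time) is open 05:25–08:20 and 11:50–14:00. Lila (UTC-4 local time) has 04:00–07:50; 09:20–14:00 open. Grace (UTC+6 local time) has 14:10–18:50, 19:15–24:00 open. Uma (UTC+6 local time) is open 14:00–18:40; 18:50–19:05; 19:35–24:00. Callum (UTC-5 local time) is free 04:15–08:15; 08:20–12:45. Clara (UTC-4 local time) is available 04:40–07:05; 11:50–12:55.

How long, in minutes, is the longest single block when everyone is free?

100

Luca in UTC: 09:25-12:20, 15:50-18:00 (add 4h to convert from UTC-4).
Lila in UTC: 08:00-11:50, 13:20-18:00 (add 4h to convert from UTC-4).
Grace in UTC: 08:10-12:50, 13:15-18:00 (subtract 6h to convert from UTC+6).
Uma in UTC: 08:00-12:40, 12:50-13:05, 13:35-18:00 (subtract 6h to convert from UTC+6).
Callum in UTC: 09:15-13:15, 13:20-17:45 (add 5h to convert from UTC-5).
Clara in UTC: 08:40-11:05, 15:50-16:55 (add 4h to convert from UTC-4).
Luca ∩ Lila: 09:25-11:50, 15:50-18:00.
Luca ∩ Lila ∩ Grace: 09:25-11:50, 15:50-18:00.
Luca ∩ Lila ∩ Grace ∩ Uma: 09:25-11:50, 15:50-18:00.
Luca ∩ Lila ∩ Grace ∩ Uma ∩ Callum: 09:25-11:50, 15:50-17:45.
Luca ∩ Lila ∩ Grace ∩ Uma ∩ Callum ∩ Clara: 09:25-11:05, 15:50-16:55.
The longest is 09:25-11:05 at 100 minutes.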